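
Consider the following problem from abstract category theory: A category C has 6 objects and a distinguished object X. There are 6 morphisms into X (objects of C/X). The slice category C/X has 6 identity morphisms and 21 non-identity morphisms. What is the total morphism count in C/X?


In the slice category C/X, objects are morphisms to X.
Identity morphisms: 6 (one per object of C/X).
Non-identity morphisms: 21.
Total = 6 + 21 = 27

27


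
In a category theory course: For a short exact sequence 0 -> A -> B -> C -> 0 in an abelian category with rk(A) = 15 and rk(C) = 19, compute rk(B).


For a short exact sequence 0 -> A -> B -> C -> 0,
rank is additive: rank(B) = rank(A) + rank(C).
rank(B) = 15 + 19 = 34

34


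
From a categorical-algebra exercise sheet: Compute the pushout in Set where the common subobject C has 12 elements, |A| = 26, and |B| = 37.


The pushout A +_C B identifies the images of C in A and B.
|A +_C B| = |A| + |B| - |C| (for injections).
= 26 + 37 - 12 = 51

51


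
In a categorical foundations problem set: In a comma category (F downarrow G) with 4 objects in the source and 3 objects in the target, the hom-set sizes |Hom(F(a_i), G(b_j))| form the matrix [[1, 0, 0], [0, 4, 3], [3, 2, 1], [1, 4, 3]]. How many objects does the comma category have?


Objects of (F downarrow G) are triples (a, b, h: F(a)->G(b)).
The count equals the sum of all entries in the hom-matrix.
sum(row 0) = 1
sum(row 1) = 7
sum(row 2) = 6
sum(row 3) = 8
Grand total = 22

22


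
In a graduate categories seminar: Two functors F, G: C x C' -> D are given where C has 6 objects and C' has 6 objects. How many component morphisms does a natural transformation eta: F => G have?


A natural transformation eta: F => G assigns one component morphism per
object of the domain category.
The domain is the product category C x C', so
|Ob(C x C')| = |Ob(C)| * |Ob(C')| = 6 * 6 = 36.
Therefore eta has 36 component morphisms.

36


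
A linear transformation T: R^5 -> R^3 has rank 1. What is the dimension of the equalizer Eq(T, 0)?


The equalizer of f and the zero map is ker(f).
By the rank-nullity theorem: dim(ker(f)) = dim(domain) - rank(f).
dim(ker(f)) = 5 - 1 = 4

4


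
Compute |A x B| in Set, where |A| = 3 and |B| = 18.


In Set, the product A x B is the Cartesian product.
By the universal property, |A x B| = |A| * |B|.
|A x B| = 3 * 18 = 54

54


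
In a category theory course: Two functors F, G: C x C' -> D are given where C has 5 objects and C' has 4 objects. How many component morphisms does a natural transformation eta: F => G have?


A natural transformation eta: F => G assigns one component morphism per
object of the domain category.
The domain is the product category C x C', so
|Ob(C x C')| = |Ob(C)| * |Ob(C')| = 5 * 4 = 20.
Therefore eta has 20 component morphisms.

20


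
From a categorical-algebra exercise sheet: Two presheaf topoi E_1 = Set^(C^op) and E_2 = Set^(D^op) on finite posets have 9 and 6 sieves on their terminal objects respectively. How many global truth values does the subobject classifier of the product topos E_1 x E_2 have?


In a product of presheaf topoi E_1 x E_2, the subobject classifier
is Omega = Omega_1 x Omega_2 (componentwise), so
|Omega(top)| = |Omega_1(top_1)| * |Omega_2(top_2)|.
= 9 * 6 = 54.

54


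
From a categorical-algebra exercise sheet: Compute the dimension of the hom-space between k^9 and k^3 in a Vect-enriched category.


In Vect-enriched categories, Hom(k^n, k^m) is the space of m x n matrices.
dim(Hom(k^9, k^3)) = 3 * 9 = 27

27


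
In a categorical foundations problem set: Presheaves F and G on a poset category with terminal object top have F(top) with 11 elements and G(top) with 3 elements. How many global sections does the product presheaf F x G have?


Global sections of a presheaf on a poset with terminal top satisfy
Gamma(H) ~ H(top). Presheaves admit pointwise products, so
(F x G)(top) = F(top) x G(top) (Cartesian product).
|Gamma(F x G)| = |F(top)| * |G(top)| = 11 * 3 = 33.

33


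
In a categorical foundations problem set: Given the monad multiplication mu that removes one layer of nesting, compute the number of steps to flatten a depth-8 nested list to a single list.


Each application of mu: T^2 -> T removes one layer of nesting.
Starting at depth 8 (i.e., T^8(X)), we need to reach T(X).
Number of mu applications = 8 - 1 = 7

7


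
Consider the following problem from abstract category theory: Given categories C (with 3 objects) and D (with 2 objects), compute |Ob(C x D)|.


The product category C x D has objects that are pairs (c, d).
Number of pairs = |Ob(C)| * |Ob(D)| = 3 * 2 = 6

6


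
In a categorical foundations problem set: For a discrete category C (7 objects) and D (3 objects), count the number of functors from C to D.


A functor from a discrete category C to D is determined by
where each object maps. Each of the 7 objects of C can map
to any of the 3 objects of D independently.
Number of functors = 3^7 = 2187

2187


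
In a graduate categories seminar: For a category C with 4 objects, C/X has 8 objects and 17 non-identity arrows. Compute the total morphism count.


In the slice category C/X, objects are morphisms to X.
Identity morphisms: 8 (one per object of C/X).
Non-identity morphisms: 17.
Total = 8 + 17 = 25

25


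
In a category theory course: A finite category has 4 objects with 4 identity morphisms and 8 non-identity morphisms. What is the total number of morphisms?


Each object has an identity morphism, giving 4 identities.
Adding the 8 non-identity morphisms:
Total = 4 + 8 = 12

12


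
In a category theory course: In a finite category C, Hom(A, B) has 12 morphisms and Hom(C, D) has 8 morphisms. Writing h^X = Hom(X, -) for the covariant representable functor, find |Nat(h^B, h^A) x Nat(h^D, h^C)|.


By the Yoneda lemma, Nat(h^B, h^A) is isomorphic to Hom(A, B),
so |Nat(h^B, h^A)| = |Hom(A, B)| and |Nat(h^D, h^C)| = |Hom(C, D)|.
|Hom(A, B)| = 12, |Hom(C, D)| = 8.
|Nat(h^B, h^A) x Nat(h^D, h^C)| = 12 * 8 = 96

96


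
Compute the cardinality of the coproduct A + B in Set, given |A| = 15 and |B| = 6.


In Set, the coproduct A + B is the disjoint union.
|A + B| = |A| + |B| = 15 + 6 = 21

21


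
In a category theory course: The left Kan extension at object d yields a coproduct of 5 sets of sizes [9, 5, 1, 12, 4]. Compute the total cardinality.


Pointwise, the left Kan extension (Lan_F H)(d) is the colimit, indexed
by the comma category (F downarrow d), of H composed with the
projection (F downarrow d) -> C. Here that colimit is given
as a coproduct (disjoint union) of sets, so its cardinality is the
sum of the sizes of the summands.
Coproduct of sets with sizes: 9 + 5 + 1 + 12 + 4
= 31

31


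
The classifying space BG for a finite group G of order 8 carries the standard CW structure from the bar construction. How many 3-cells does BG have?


In the bar-construction CW model of BG, the n-cells are indexed by
n-tuples [g_1|...|g_n] of non-identity elements of G (degenerate
simplices with some g_i = e do not contribute cells), so there are
(|G| - 1)^n n-cells.
For dim = 3 with |G| = 8:
cells = (8 - 1)^3 = 7^3 = 343

343


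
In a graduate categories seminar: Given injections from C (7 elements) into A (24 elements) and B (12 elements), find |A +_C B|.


The pushout A +_C B identifies the images of C in A and B.
|A +_C B| = |A| + |B| - |C| (for injections).
= 24 + 12 - 7 = 29

29


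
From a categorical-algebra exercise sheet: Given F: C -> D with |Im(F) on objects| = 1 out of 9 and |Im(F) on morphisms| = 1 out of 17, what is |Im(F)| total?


The image of F consists of distinct objects and distinct morphisms.
|Im(F)| on objects = 1
|Im(F)| on morphisms = 1
Total image cardinality = 1 + 1 = 2

2


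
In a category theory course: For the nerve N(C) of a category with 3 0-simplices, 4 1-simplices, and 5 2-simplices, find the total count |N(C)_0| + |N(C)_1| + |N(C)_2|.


The 2-skeleton of the nerve N(C) consists of simplices in dimensions 0, 1, 2:
  |N(C)_0| = 3 (objects)
  |N(C)_1| = 4 (morphisms)
  |N(C)_2| = 5 (composable pairs)
Total = 3 + 4 + 5 = 12

12


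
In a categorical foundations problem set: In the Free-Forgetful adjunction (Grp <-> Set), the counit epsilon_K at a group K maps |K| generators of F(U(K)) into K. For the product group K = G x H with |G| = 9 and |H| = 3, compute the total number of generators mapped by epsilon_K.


The counit epsilon_K: F(U(K)) -> K of the Free-Forgetful adjunction
maps |K| generators of F(U(K)) into K. For K = G x H (the product group),
|G x H| = |G| * |H|.
Total generators mapped = 9 * 3 = 27.

27


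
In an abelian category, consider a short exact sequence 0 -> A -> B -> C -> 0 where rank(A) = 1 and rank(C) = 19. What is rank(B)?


For a short exact sequence 0 -> A -> B -> C -> 0,
rank is additive: rank(B) = rank(A) + rank(C).
rank(B) = 1 + 19 = 20

20


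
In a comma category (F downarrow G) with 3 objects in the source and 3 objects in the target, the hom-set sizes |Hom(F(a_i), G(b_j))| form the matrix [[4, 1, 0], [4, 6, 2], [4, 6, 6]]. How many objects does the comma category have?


Objects of (F downarrow G) are triples (a, b, h: F(a)->G(b)).
The count equals the sum of all entries in the hom-matrix.
sum(row 0) = 5
sum(row 1) = 12
sum(row 2) = 16
Grand total = 33

33


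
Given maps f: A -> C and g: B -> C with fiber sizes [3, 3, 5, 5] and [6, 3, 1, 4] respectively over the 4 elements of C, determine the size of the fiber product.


The pullback A x_C B consists of pairs (a, b) with f(a) = g(b).
For each element c in C, the fiber product has |f^-1(c)| * |g^-1(c)| elements.
Summing over C: 3 * 6 + 3 * 3 + 5 * 1 + 5 * 4
= 18 + 9 + 5 + 20 = 52

52


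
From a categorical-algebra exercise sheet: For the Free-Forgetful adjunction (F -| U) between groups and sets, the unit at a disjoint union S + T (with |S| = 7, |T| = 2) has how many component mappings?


The unit eta_X: X -> U(F(X)) of the Free-Forgetful adjunction
maps each element of X to a generator of F(X). For X = S + T (disjoint
union in Set), |S + T| = |S| + |T|.
Total mappings = 7 + 2 = 9.

9


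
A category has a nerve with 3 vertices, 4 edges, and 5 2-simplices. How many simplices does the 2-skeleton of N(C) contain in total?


The 2-skeleton of the nerve N(C) consists of simplices in dimensions 0, 1, 2:
  |N(C)_0| = 3 (objects)
  |N(C)_1| = 4 (morphisms)
  |N(C)_2| = 5 (composable pairs)
Total = 3 + 4 + 5 = 12

12


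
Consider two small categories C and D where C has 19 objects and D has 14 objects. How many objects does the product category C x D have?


The product category C x D has objects that are pairs (c, d).
Number of pairs = |Ob(C)| * |Ob(D)| = 19 * 14 = 266

266


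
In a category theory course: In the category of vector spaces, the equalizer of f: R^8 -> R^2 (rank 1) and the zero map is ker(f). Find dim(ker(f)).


The equalizer of f and the zero map is ker(f).
By the rank-nullity theorem: dim(ker(f)) = dim(domain) - rank(f).
dim(ker(f)) = 8 - 1 = 7

7


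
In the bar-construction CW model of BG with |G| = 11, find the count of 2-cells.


In the bar-construction CW model of BG, the n-cells are indexed by
n-tuples [g_1|...|g_n] of non-identity elements of G (degenerate
simplices with some g_i = e do not contribute cells), so there are
(|G| - 1)^n n-cells.
For dim = 2 with |G| = 11:
cells = (11 - 1)^2 = 10^2 = 100

100


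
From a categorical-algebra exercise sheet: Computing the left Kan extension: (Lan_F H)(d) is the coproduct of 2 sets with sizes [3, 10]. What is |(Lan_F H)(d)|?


Pointwise, the left Kan extension (Lan_F H)(d) is the colimit, indexed
by the comma category (F downarrow d), of H composed with the
projection (F downarrow d) -> C. Here that colimit is given
as a coproduct (disjoint union) of sets, so its cardinality is the
sum of the sizes of the summands.
Coproduct of sets with sizes: 3 + 10
= 13

13


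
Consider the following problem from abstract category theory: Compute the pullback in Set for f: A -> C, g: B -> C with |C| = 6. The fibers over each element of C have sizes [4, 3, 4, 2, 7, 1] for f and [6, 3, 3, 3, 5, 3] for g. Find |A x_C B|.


The pullback A x_C B consists of pairs (a, b) with f(a) = g(b).
For each element c in C, the fiber product has |f^-1(c)| * |g^-1(c)| elements.
Summing over C: 4 * 6 + 3 * 3 + 4 * 3 + 2 * 3 + 7 * 5 + 1 * 3
= 24 + 9 + 12 + 6 + 35 + 3 = 89

89


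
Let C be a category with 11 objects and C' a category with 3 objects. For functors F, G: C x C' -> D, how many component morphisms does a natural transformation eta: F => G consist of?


A natural transformation eta: F => G assigns one component morphism per
object of the domain category.
The domain is the product category C x C', so
|Ob(C x C')| = |Ob(C)| * |Ob(C')| = 11 * 3 = 33.
Therefore eta has 33 component morphisms.

33


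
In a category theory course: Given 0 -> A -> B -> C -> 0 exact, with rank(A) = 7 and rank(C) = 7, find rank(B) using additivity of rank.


For a short exact sequence 0 -> A -> B -> C -> 0,
rank is additive: rank(B) = rank(A) + rank(C).
rank(B) = 7 + 7 = 14

14


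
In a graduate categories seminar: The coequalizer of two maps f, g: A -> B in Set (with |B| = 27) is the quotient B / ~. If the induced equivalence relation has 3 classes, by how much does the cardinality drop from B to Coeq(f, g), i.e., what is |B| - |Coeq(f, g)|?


The coequalizer Coeq(f, g) = B / ~ has one element per equivalence class.
|B| = 27, |Coeq(f, g)| = 3.
|B| - |Coeq(f, g)| = 27 - 3 = 24.

24


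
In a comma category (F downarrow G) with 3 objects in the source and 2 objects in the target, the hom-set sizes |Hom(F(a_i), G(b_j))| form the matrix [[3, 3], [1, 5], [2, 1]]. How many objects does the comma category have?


Objects of (F downarrow G) are triples (a, b, h: F(a)->G(b)).
The count equals the sum of all entries in the hom-matrix.
sum(row 0) = 6
sum(row 1) = 6
sum(row 2) = 3
Grand total = 15

15


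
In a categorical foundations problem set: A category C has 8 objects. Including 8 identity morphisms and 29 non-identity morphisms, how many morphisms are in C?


Each object has an identity morphism, giving 8 identities.
Adding the 29 non-identity morphisms:
Total = 8 + 29 = 37

37


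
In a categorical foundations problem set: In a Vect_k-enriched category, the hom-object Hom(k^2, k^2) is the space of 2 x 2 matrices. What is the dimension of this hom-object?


In Vect-enriched categories, Hom(k^n, k^m) is the space of m x n matrices.
dim(Hom(k^2, k^2)) = 2 * 2 = 4

4


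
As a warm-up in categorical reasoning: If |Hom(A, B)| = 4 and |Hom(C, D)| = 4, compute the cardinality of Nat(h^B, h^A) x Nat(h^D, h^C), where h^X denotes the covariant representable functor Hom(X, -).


By the Yoneda lemma, Nat(h^B, h^A) is isomorphic to Hom(A, B),
so |Nat(h^B, h^A)| = |Hom(A, B)| and |Nat(h^D, h^C)| = |Hom(C, D)|.
|Hom(A, B)| = 4, |Hom(C, D)| = 4.
|Nat(h^B, h^A) x Nat(h^D, h^C)| = 4 * 4 = 16

16


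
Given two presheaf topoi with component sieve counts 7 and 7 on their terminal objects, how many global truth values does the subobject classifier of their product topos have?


In a product of presheaf topoi E_1 x E_2, the subobject classifier
is Omega = Omega_1 x Omega_2 (componentwise), so
|Omega(top)| = |Omega_1(top_1)| * |Omega_2(top_2)|.
= 7 * 7 = 49.

49


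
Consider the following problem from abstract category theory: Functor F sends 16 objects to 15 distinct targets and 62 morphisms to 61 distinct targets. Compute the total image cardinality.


The image of F consists of distinct objects and distinct morphisms.
|Im(F)| on objects = 15
|Im(F)| on morphisms = 61
Total image cardinality = 15 + 61 = 76

76


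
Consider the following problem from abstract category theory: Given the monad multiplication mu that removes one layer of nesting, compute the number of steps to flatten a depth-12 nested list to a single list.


Each application of mu: T^2 -> T removes one layer of nesting.
Starting at depth 12 (i.e., T^12(X)), we need to reach T(X).
Number of mu applications = 12 - 1 = 11

11


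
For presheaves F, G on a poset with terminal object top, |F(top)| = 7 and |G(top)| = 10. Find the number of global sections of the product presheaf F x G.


Global sections of a presheaf on a poset with terminal top satisfy
Gamma(H) ~ H(top). Presheaves admit pointwise products, so
(F x G)(top) = F(top) x G(top) (Cartesian product).
|Gamma(F x G)| = |F(top)| * |G(top)| = 7 * 10 = 70.

70


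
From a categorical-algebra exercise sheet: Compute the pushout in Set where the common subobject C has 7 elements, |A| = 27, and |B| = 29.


The pushout A +_C B identifies the images of C in A and B.
|A +_C B| = |A| + |B| - |C| (for injections).
= 27 + 29 - 7 = 49

49


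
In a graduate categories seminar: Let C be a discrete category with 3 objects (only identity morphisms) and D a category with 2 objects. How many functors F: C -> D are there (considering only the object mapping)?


A functor from a discrete category C to D is determined by
where each object maps. Each of the 3 objects of C can map
to any of the 2 objects of D independently.
Number of functors = 2^3 = 8

8


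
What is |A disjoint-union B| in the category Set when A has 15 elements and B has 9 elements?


In Set, the coproduct A + B is the disjoint union.
|A + B| = |A| + |B| = 15 + 9 = 24

24


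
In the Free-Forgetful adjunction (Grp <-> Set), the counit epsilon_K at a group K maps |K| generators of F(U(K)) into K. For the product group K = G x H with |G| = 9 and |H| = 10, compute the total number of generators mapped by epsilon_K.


The counit epsilon_K: F(U(K)) -> K of the Free-Forgetful adjunction
maps |K| generators of F(U(K)) into K. For K = G x H (the product group),
|G x H| = |G| * |H|.
Total generators mapped = 9 * 10 = 90.

90


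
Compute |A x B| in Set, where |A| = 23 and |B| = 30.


In Set, the product A x B is the Cartesian product.
By the universal property, |A x B| = |A| * |B|.
|A x B| = 23 * 30 = 690

690


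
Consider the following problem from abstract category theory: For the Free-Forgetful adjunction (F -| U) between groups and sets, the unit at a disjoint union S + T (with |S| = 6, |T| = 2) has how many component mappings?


The unit eta_X: X -> U(F(X)) of the Free-Forgetful adjunction
maps each element of X to a generator of F(X). For X = S + T (disjoint
union in Set), |S + T| = |S| + |T|.
Total mappings = 6 + 2 = 8.

8


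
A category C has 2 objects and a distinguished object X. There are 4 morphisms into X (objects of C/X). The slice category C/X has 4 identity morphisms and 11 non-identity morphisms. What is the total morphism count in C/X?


In the slice category C/X, objects are morphisms to X.
Identity morphisms: 4 (one per object of C/X).
Non-identity morphisms: 11.
Total = 4 + 11 = 15

15


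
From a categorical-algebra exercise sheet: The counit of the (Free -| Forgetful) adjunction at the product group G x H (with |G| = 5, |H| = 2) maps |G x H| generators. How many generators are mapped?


The counit epsilon_K: F(U(K)) -> K of the Free-Forgetful adjunction
maps |K| generators of F(U(K)) into K. For K = G x H (the product group),
|G x H| = |G| * |H|.
Total generators mapped = 5 * 2 = 10.

10


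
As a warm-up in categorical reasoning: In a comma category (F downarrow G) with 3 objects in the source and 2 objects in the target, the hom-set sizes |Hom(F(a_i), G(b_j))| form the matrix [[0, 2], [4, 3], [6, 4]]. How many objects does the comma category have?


Objects of (F downarrow G) are triples (a, b, h: F(a)->G(b)).
The count equals the sum of all entries in the hom-matrix.
sum(row 0) = 2
sum(row 1) = 7
sum(row 2) = 10
Grand total = 19

19


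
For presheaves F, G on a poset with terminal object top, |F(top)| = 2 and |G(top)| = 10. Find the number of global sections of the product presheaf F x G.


Global sections of a presheaf on a poset with terminal top satisfy
Gamma(H) ~ H(top). Presheaves admit pointwise products, so
(F x G)(top) = F(top) x G(top) (Cartesian product).
|Gamma(F x G)| = |F(top)| * |G(top)| = 2 * 10 = 20.

20


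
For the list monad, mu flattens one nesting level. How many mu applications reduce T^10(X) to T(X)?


Each application of mu: T^2 -> T removes one layer of nesting.
Starting at depth 10 (i.e., T^10(X)), we need to reach T(X).
Number of mu applications = 10 - 1 = 9

9


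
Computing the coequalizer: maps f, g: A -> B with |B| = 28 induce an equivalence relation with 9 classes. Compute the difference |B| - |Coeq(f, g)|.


The coequalizer Coeq(f, g) = B / ~ has one element per equivalence class.
|B| = 28, |Coeq(f, g)| = 9.
|B| - |Coeq(f, g)| = 28 - 9 = 19.

19


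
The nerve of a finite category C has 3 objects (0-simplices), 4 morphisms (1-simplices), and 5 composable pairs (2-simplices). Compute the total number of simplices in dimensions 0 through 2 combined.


The 2-skeleton of the nerve N(C) consists of simplices in dimensions 0, 1, 2:
  |N(C)_0| = 3 (objects)
  |N(C)_1| = 4 (morphisms)
  |N(C)_2| = 5 (composable pairs)
Total = 3 + 4 + 5 = 12

12


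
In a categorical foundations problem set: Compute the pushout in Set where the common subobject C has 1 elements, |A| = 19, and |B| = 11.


The pushout A +_C B identifies the images of C in A and B.
|A +_C B| = |A| + |B| - |C| (for injections).
= 19 + 11 - 1 = 29

29


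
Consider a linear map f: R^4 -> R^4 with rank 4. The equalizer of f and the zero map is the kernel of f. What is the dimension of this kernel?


The equalizer of f and the zero map is ker(f).
By the rank-nullity theorem: dim(ker(f)) = dim(domain) - rank(f).
dim(ker(f)) = 4 - 4 = 0

0


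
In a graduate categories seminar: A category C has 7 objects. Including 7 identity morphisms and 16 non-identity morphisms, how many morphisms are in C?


Each object has an identity morphism, giving 7 identities.
Adding the 16 non-identity morphisms:
Total = 7 + 16 = 23

23


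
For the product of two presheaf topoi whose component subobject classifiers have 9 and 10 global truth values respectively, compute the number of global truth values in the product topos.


In a product of presheaf topoi E_1 x E_2, the subobject classifier
is Omega = Omega_1 x Omega_2 (componentwise), so
|Omega(top)| = |Omega_1(top_1)| * |Omega_2(top_2)|.
= 9 * 10 = 90.

90


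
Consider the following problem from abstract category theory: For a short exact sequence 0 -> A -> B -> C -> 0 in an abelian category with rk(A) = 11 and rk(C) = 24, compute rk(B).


For a short exact sequence 0 -> A -> B -> C -> 0,
rank is additive: rank(B) = rank(A) + rank(C).
rank(B) = 11 + 24 = 35

35


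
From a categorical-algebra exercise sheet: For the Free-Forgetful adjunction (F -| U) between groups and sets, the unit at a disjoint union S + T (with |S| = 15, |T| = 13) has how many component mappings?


The unit eta_X: X -> U(F(X)) of the Free-Forgetful adjunction
maps each element of X to a generator of F(X). For X = S + T (disjoint
union in Set), |S + T| = |S| + |T|.
Total mappings = 15 + 13 = 28.

28


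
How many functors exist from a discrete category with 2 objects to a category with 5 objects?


A functor from a discrete category C to D is determined by
where each object maps. Each of the 2 objects of C can map
to any of the 5 objects of D independently.
Number of functors = 5^2 = 25

25


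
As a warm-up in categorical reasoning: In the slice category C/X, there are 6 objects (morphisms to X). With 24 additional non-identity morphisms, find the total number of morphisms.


In the slice category C/X, objects are morphisms to X.
Identity morphisms: 6 (one per object of C/X).
Non-identity morphisms: 24.
Total = 6 + 24 = 30

30


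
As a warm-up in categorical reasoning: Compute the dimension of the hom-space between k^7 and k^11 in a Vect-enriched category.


In Vect-enriched categories, Hom(k^n, k^m) is the space of m x n matrices.
dim(Hom(k^7, k^11)) = 11 * 7 = 77

77


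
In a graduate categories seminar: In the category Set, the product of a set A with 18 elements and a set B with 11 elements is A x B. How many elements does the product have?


In Set, the product A x B is the Cartesian product.
By the universal property, |A x B| = |A| * |B|.
|A x B| = 18 * 11 = 198

198


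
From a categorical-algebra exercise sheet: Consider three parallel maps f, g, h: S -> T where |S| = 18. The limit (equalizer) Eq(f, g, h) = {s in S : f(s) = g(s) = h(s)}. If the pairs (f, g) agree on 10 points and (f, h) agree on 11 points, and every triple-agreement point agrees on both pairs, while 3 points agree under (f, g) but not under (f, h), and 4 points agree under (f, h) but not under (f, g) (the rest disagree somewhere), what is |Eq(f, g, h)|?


Eq(f, g, h) is the triple-agreement set: points in S where all three
maps take the same value. Using inclusion-exclusion on the pairwise data:
Pair (f, g) agrees on 10 points; pair (f, h) on 11 points.
Points agreeing under (f, g) but not (f, h) = 3; under (f, h) but not (f, g) = 4.
Triple-agreement = agreement-in-(f, g) minus points that agree under (f, g) but not (f, h):
|Eq(f, g, h)| = 10 - 3 = 7
(cross-check via (f, h): 11 - 4 = 7.)

7


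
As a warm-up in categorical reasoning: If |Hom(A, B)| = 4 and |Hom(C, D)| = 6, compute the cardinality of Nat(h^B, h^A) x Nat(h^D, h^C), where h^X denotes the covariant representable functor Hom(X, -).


By the Yoneda lemma, Nat(h^B, h^A) is isomorphic to Hom(A, B),
so |Nat(h^B, h^A)| = |Hom(A, B)| and |Nat(h^D, h^C)| = |Hom(C, D)|.
|Hom(A, B)| = 4, |Hom(C, D)| = 6.
|Nat(h^B, h^A) x Nat(h^D, h^C)| = 4 * 6 = 24

24


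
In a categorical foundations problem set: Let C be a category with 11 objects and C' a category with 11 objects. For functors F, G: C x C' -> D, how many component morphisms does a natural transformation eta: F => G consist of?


A natural transformation eta: F => G assigns one component morphism per
object of the domain category.
The domain is the product category C x C', so
|Ob(C x C')| = |Ob(C)| * |Ob(C')| = 11 * 11 = 121.
Therefore eta has 121 component morphisms.

121


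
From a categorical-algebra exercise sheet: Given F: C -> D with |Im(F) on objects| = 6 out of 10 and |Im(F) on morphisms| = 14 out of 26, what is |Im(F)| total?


The image of F consists of distinct objects and distinct morphisms.
|Im(F)| on objects = 6
|Im(F)| on morphisms = 14
Total image cardinality = 6 + 14 = 20

20


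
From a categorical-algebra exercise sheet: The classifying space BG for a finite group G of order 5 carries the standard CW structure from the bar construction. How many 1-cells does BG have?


In the bar-construction CW model of BG, the n-cells are indexed by
n-tuples [g_1|...|g_n] of non-identity elements of G (degenerate
simplices with some g_i = e do not contribute cells), so there are
(|G| - 1)^n n-cells.
For dim = 1 with |G| = 5:
cells = (5 - 1)^1 = 4^1 = 4

4


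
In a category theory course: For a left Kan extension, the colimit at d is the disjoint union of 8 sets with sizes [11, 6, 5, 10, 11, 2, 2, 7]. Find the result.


Pointwise, the left Kan extension (Lan_F H)(d) is the colimit, indexed
by the comma category (F downarrow d), of H composed with the
projection (F downarrow d) -> C. Here that colimit is given
as a coproduct (disjoint union) of sets, so its cardinality is the
sum of the sizes of the summands.
Coproduct of sets with sizes: 11 + 6 + 5 + 10 + 11 + 2 + 2 + 7
= 54

54


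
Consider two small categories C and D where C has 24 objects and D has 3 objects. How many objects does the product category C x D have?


The product category C x D has objects that are pairs (c, d).
Number of pairs = |Ob(C)| * |Ob(D)| = 24 * 3 = 72

72


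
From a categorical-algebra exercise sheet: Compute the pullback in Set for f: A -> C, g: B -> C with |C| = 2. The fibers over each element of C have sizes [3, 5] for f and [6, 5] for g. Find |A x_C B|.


The pullback A x_C B consists of pairs (a, b) with f(a) = g(b).
For each element c in C, the fiber product has |f^-1(c)| * |g^-1(c)| elements.
Summing over C: 3 * 6 + 5 * 5
= 18 + 25 = 43

43


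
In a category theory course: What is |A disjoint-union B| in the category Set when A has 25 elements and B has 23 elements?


In Set, the coproduct A + B is the disjoint union.
|A + B| = |A| + |B| = 25 + 23 = 48

48


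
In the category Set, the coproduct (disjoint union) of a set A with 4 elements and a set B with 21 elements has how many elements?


In Set, the coproduct A + B is the disjoint union.
|A + B| = |A| + |B| = 4 + 21 = 25

25


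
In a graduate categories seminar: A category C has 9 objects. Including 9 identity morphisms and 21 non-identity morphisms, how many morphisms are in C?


Each object has an identity morphism, giving 9 identities.
Adding the 21 non-identity morphisms:
Total = 9 + 21 = 30

30


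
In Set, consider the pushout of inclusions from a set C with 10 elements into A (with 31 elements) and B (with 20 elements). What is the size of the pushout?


The pushout A +_C B identifies the images of C in A and B.
|A +_C B| = |A| + |B| - |C| (for injections).
= 31 + 20 - 10 = 41

41


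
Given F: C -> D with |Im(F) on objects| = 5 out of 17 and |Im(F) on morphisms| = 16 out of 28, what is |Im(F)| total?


The image of F consists of distinct objects and distinct morphisms.
|Im(F)| on objects = 5
|Im(F)| on morphisms = 16
Total image cardinality = 5 + 16 = 21

21


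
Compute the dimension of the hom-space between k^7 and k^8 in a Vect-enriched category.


In Vect-enriched categories, Hom(k^n, k^m) is the space of m x n matrices.
dim(Hom(k^7, k^8)) = 8 * 7 = 56

56


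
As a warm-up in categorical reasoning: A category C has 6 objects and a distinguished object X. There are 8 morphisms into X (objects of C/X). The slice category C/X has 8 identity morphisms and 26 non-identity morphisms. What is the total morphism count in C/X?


In the slice category C/X, objects are morphisms to X.
Identity morphisms: 8 (one per object of C/X).
Non-identity morphisms: 26.
Total = 8 + 26 = 34

34


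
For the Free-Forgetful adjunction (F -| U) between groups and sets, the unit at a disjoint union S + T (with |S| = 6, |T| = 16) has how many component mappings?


The unit eta_X: X -> U(F(X)) of the Free-Forgetful adjunction
maps each element of X to a generator of F(X). For X = S + T (disjoint
union in Set), |S + T| = |S| + |T|.
Total mappings = 6 + 16 = 22.

22


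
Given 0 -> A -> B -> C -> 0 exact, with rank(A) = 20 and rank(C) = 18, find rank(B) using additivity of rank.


For a short exact sequence 0 -> A -> B -> C -> 0,
rank is additive: rank(B) = rank(A) + rank(C).
rank(B) = 20 + 18 = 38

38


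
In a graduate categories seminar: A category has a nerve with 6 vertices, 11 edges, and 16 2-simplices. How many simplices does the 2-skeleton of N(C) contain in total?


The 2-skeleton of the nerve N(C) consists of simplices in dimensions 0, 1, 2:
  |N(C)_0| = 6 (objects)
  |N(C)_1| = 11 (morphisms)
  |N(C)_2| = 16 (composable pairs)
Total = 6 + 11 + 16 = 33

33


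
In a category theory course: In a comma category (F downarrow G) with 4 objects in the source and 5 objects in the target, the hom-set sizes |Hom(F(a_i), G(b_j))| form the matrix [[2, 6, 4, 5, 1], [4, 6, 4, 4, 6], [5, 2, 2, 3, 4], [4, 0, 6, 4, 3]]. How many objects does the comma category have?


Objects of (F downarrow G) are triples (a, b, h: F(a)->G(b)).
The count equals the sum of all entries in the hom-matrix.
sum(row 0) = 18
sum(row 1) = 24
sum(row 2) = 16
sum(row 3) = 17
Grand total = 75

75


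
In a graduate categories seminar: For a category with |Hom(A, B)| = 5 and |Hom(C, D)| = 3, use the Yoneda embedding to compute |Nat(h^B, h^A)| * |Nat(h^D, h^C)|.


By the Yoneda lemma, Nat(h^B, h^A) is isomorphic to Hom(A, B),
so |Nat(h^B, h^A)| = |Hom(A, B)| and |Nat(h^D, h^C)| = |Hom(C, D)|.
|Hom(A, B)| = 5, |Hom(C, D)| = 3.
|Nat(h^B, h^A) x Nat(h^D, h^C)| = 5 * 3 = 15

15


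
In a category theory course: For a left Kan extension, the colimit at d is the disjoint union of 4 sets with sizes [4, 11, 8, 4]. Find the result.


Pointwise, the left Kan extension (Lan_F H)(d) is the colimit, indexed
by the comma category (F downarrow d), of H composed with the
projection (F downarrow d) -> C. Here that colimit is given
as a coproduct (disjoint union) of sets, so its cardinality is the
sum of the sizes of the summands.
Coproduct of sets with sizes: 4 + 11 + 8 + 4
= 27

27


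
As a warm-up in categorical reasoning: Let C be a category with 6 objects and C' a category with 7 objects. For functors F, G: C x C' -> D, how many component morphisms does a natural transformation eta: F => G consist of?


A natural transformation eta: F => G assigns one component morphism per
object of the domain category.
The domain is the product category C x C', so
|Ob(C x C')| = |Ob(C)| * |Ob(C')| = 6 * 7 = 42.
Therefore eta has 42 component morphisms.

42


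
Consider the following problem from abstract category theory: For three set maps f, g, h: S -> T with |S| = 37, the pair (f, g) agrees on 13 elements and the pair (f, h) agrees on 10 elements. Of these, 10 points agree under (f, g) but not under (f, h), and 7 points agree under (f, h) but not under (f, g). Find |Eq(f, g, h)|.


Eq(f, g, h) is the triple-agreement set: points in S where all three
maps take the same value. Using inclusion-exclusion on the pairwise data:
Pair (f, g) agrees on 13 points; pair (f, h) on 10 points.
Points agreeing under (f, g) but not (f, h) = 10; under (f, h) but not (f, g) = 7.
Triple-agreement = agreement-in-(f, g) minus points that agree under (f, g) but not (f, h):
|Eq(f, g, h)| = 13 - 10 = 3
(cross-check via (f, h): 10 - 7 = 3.)

3


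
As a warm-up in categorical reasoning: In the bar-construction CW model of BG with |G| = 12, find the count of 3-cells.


In the bar-construction CW model of BG, the n-cells are indexed by
n-tuples [g_1|...|g_n] of non-identity elements of G (degenerate
simplices with some g_i = e do not contribute cells), so there are
(|G| - 1)^n n-cells.
For dim = 3 with |G| = 12:
cells = (12 - 1)^3 = 11^3 = 1331

1331


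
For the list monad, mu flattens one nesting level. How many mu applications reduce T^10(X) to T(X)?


Each application of mu: T^2 -> T removes one layer of nesting.
Starting at depth 10 (i.e., T^10(X)), we need to reach T(X).
Number of mu applications = 10 - 1 = 9

9


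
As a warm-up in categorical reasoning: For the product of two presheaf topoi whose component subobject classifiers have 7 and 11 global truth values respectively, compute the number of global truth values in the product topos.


In a product of presheaf topoi E_1 x E_2, the subobject classifier
is Omega = Omega_1 x Omega_2 (componentwise), so
|Omega(top)| = |Omega_1(top_1)| * |Omega_2(top_2)|.
= 7 * 11 = 77.

77


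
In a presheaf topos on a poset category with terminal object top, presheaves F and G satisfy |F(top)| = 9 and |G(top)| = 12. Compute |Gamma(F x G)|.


Global sections of a presheaf on a poset with terminal top satisfy
Gamma(H) ~ H(top). Presheaves admit pointwise products, so
(F x G)(top) = F(top) x G(top) (Cartesian product).
|Gamma(F x G)| = |F(top)| * |G(top)| = 9 * 12 = 108.

108


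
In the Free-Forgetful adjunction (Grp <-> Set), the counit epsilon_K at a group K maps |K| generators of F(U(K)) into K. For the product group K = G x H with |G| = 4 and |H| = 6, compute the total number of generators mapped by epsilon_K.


The counit epsilon_K: F(U(K)) -> K of the Free-Forgetful adjunction
maps |K| generators of F(U(K)) into K. For K = G x H (the product group),
|G x H| = |G| * |H|.
Total generators mapped = 4 * 6 = 24.

24


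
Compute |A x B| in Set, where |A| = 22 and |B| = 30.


In Set, the product A x B is the Cartesian product.
By the universal property, |A x B| = |A| * |B|.
|A x B| = 22 * 30 = 660

660


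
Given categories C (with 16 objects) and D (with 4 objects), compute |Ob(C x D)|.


The product category C x D has objects that are pairs (c, d).
Number of pairs = |Ob(C)| * |Ob(D)| = 16 * 4 = 64

64


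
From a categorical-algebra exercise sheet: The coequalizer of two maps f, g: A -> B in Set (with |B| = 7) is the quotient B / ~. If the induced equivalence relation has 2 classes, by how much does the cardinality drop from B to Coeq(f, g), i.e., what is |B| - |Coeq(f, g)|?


The coequalizer Coeq(f, g) = B / ~ has one element per equivalence class.
|B| = 7, |Coeq(f, g)| = 2.
|B| - |Coeq(f, g)| = 7 - 2 = 5.

5


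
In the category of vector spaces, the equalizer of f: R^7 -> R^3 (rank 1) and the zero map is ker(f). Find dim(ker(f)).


The equalizer of f and the zero map is ker(f).
By the rank-nullity theorem: dim(ker(f)) = dim(domain) - rank(f).
dim(ker(f)) = 7 - 1 = 6

6


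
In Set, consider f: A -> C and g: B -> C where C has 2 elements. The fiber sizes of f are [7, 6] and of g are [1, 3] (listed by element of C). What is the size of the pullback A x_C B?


The pullback A x_C B consists of pairs (a, b) with f(a) = g(b).
For each element c in C, the fiber product has |f^-1(c)| * |g^-1(c)| elements.
Summing over C: 7 * 1 + 6 * 3
= 7 + 18 = 25

25


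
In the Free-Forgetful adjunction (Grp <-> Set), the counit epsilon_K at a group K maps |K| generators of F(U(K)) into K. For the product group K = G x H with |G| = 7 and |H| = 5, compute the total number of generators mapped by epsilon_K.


The counit epsilon_K: F(U(K)) -> K of the Free-Forgetful adjunction
maps |K| generators of F(U(K)) into K. For K = G x H (the product group),
|G x H| = |G| * |H|.
Total generators mapped = 7 * 5 = 35.

35


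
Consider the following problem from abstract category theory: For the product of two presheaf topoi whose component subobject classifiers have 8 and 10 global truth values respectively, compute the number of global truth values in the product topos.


In a product of presheaf topoi E_1 x E_2, the subobject classifier
is Omega = Omega_1 x Omega_2 (componentwise), so
|Omega(top)| = |Omega_1(top_1)| * |Omega_2(top_2)|.
= 8 * 10 = 80.

80


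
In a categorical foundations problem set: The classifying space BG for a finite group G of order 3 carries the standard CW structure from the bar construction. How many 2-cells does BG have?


In the bar-construction CW model of BG, the n-cells are indexed by
n-tuples [g_1|...|g_n] of non-identity elements of G (degenerate
simplices with some g_i = e do not contribute cells), so there are
(|G| - 1)^n n-cells.
For dim = 2 with |G| = 3:
cells = (3 - 1)^2 = 2^2 = 4

4


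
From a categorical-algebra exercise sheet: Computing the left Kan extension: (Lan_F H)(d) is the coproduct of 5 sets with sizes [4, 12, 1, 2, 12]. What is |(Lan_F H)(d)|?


Pointwise, the left Kan extension (Lan_F H)(d) is the colimit, indexed
by the comma category (F downarrow d), of H composed with the
projection (F downarrow d) -> C. Here that colimit is given
as a coproduct (disjoint union) of sets, so its cardinality is the
sum of the sizes of the summands.
Coproduct of sets with sizes: 4 + 12 + 1 + 2 + 12
= 31

31


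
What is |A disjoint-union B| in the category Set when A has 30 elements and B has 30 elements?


In Set, the coproduct A + B is the disjoint union.
|A + B| = |A| + |B| = 30 + 30 = 60

60


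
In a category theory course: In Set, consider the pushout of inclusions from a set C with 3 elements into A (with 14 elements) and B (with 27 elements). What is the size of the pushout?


The pushout A +_C B identifies the images of C in A and B.
|A +_C B| = |A| + |B| - |C| (for injections).
= 14 + 27 - 3 = 38

38


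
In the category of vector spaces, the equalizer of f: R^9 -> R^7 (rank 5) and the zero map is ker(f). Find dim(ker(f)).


The equalizer of f and the zero map is ker(f).
By the rank-nullity theorem: dim(ker(f)) = dim(domain) - rank(f).
dim(ker(f)) = 9 - 5 = 4

4


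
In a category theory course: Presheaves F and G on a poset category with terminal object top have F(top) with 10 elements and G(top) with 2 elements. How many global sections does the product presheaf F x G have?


Global sections of a presheaf on a poset with terminal top satisfy
Gamma(H) ~ H(top). Presheaves admit pointwise products, so
(F x G)(top) = F(top) x G(top) (Cartesian product).
|Gamma(F x G)| = |F(top)| * |G(top)| = 10 * 2 = 20.

20
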